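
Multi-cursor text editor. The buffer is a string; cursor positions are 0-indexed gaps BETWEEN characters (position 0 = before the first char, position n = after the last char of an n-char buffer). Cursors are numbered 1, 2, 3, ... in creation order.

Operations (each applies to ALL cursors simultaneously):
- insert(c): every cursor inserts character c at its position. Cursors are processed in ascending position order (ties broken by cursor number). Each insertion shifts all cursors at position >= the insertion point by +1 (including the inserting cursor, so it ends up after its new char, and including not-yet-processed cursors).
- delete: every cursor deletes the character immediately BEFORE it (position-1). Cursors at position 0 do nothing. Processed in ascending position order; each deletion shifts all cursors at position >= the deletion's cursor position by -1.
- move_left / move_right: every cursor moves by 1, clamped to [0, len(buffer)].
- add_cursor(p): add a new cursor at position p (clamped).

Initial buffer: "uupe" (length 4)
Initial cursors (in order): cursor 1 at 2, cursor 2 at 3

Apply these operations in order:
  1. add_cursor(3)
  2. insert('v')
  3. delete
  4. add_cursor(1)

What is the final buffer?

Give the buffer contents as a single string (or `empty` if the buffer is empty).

After op 1 (add_cursor(3)): buffer="uupe" (len 4), cursors c1@2 c2@3 c3@3, authorship ....
After op 2 (insert('v')): buffer="uuvpvve" (len 7), cursors c1@3 c2@6 c3@6, authorship ..1.23.
After op 3 (delete): buffer="uupe" (len 4), cursors c1@2 c2@3 c3@3, authorship ....
After op 4 (add_cursor(1)): buffer="uupe" (len 4), cursors c4@1 c1@2 c2@3 c3@3, authorship ....

Answer: uupe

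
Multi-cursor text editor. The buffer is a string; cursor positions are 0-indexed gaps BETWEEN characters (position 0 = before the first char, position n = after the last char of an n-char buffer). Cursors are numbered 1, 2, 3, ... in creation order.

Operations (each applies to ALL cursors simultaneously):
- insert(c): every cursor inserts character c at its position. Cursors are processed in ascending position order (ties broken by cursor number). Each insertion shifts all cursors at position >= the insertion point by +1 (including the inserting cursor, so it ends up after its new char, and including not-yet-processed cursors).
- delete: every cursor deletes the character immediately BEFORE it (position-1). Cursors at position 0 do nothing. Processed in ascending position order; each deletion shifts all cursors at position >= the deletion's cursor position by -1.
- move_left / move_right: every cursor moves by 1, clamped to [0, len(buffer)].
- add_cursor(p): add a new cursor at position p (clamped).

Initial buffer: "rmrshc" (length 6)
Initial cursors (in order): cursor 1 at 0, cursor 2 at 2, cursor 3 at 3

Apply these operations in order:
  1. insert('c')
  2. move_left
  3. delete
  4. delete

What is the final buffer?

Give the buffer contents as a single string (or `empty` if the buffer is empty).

Answer: ccshc

Derivation:
After op 1 (insert('c')): buffer="crmcrcshc" (len 9), cursors c1@1 c2@4 c3@6, authorship 1..2.3...
After op 2 (move_left): buffer="crmcrcshc" (len 9), cursors c1@0 c2@3 c3@5, authorship 1..2.3...
After op 3 (delete): buffer="crccshc" (len 7), cursors c1@0 c2@2 c3@3, authorship 1.23...
After op 4 (delete): buffer="ccshc" (len 5), cursors c1@0 c2@1 c3@1, authorship 13...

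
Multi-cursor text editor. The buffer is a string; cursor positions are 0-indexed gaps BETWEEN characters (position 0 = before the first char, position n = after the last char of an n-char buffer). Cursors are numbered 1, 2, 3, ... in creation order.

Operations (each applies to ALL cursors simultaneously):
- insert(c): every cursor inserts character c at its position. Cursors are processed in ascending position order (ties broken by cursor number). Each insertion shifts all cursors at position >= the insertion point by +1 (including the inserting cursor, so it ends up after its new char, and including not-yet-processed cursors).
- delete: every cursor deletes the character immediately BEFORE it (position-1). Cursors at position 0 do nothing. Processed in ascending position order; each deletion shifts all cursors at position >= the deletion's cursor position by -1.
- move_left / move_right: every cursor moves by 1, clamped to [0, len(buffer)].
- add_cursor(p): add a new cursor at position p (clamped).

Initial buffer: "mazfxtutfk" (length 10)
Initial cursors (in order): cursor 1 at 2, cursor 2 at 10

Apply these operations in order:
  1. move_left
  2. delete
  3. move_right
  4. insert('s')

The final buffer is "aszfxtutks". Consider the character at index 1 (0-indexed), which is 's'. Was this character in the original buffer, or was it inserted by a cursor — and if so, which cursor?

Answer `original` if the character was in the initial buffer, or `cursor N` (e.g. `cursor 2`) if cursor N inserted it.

Answer: cursor 1

Derivation:
After op 1 (move_left): buffer="mazfxtutfk" (len 10), cursors c1@1 c2@9, authorship ..........
After op 2 (delete): buffer="azfxtutk" (len 8), cursors c1@0 c2@7, authorship ........
After op 3 (move_right): buffer="azfxtutk" (len 8), cursors c1@1 c2@8, authorship ........
After op 4 (insert('s')): buffer="aszfxtutks" (len 10), cursors c1@2 c2@10, authorship .1.......2
Authorship (.=original, N=cursor N): . 1 . . . . . . . 2
Index 1: author = 1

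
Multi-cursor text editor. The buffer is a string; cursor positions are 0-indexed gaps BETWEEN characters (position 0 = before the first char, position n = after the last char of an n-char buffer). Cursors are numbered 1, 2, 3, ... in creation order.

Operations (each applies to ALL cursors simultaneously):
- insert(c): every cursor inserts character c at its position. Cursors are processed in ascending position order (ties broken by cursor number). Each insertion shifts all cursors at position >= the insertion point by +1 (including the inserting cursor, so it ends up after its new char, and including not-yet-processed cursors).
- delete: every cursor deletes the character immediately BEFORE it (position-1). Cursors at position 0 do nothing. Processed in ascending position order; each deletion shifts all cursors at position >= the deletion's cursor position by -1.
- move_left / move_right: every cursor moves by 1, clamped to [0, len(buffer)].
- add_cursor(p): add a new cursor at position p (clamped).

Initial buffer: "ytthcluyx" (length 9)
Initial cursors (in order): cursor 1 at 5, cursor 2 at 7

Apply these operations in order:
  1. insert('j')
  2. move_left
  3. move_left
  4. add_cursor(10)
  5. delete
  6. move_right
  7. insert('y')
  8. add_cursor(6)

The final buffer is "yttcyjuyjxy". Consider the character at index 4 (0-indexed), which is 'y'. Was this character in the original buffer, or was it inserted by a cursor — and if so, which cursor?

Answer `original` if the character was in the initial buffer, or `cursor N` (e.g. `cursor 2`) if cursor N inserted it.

After op 1 (insert('j')): buffer="ytthcjlujyx" (len 11), cursors c1@6 c2@9, authorship .....1..2..
After op 2 (move_left): buffer="ytthcjlujyx" (len 11), cursors c1@5 c2@8, authorship .....1..2..
After op 3 (move_left): buffer="ytthcjlujyx" (len 11), cursors c1@4 c2@7, authorship .....1..2..
After op 4 (add_cursor(10)): buffer="ytthcjlujyx" (len 11), cursors c1@4 c2@7 c3@10, authorship .....1..2..
After op 5 (delete): buffer="yttcjujx" (len 8), cursors c1@3 c2@5 c3@7, authorship ....1.2.
After op 6 (move_right): buffer="yttcjujx" (len 8), cursors c1@4 c2@6 c3@8, authorship ....1.2.
After op 7 (insert('y')): buffer="yttcyjuyjxy" (len 11), cursors c1@5 c2@8 c3@11, authorship ....11.22.3
After op 8 (add_cursor(6)): buffer="yttcyjuyjxy" (len 11), cursors c1@5 c4@6 c2@8 c3@11, authorship ....11.22.3
Authorship (.=original, N=cursor N): . . . . 1 1 . 2 2 . 3
Index 4: author = 1

Answer: cursor 1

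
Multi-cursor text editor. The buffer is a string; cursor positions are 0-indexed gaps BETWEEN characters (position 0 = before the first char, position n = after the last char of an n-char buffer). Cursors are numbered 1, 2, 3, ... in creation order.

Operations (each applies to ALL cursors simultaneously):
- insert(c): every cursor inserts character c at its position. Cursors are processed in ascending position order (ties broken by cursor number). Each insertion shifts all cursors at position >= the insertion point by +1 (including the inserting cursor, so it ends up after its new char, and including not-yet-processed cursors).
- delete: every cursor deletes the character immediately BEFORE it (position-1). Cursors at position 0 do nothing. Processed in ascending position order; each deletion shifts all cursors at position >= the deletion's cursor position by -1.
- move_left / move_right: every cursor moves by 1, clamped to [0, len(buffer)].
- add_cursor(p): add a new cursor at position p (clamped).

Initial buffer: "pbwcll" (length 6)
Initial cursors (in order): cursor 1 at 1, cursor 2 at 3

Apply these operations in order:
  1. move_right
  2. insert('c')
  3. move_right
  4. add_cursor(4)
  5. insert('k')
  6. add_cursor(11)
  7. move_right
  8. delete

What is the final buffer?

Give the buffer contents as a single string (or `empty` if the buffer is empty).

After op 1 (move_right): buffer="pbwcll" (len 6), cursors c1@2 c2@4, authorship ......
After op 2 (insert('c')): buffer="pbcwccll" (len 8), cursors c1@3 c2@6, authorship ..1..2..
After op 3 (move_right): buffer="pbcwccll" (len 8), cursors c1@4 c2@7, authorship ..1..2..
After op 4 (add_cursor(4)): buffer="pbcwccll" (len 8), cursors c1@4 c3@4 c2@7, authorship ..1..2..
After op 5 (insert('k')): buffer="pbcwkkcclkl" (len 11), cursors c1@6 c3@6 c2@10, authorship ..1.13.2.2.
After op 6 (add_cursor(11)): buffer="pbcwkkcclkl" (len 11), cursors c1@6 c3@6 c2@10 c4@11, authorship ..1.13.2.2.
After op 7 (move_right): buffer="pbcwkkcclkl" (len 11), cursors c1@7 c3@7 c2@11 c4@11, authorship ..1.13.2.2.
After op 8 (delete): buffer="pbcwkcl" (len 7), cursors c1@5 c3@5 c2@7 c4@7, authorship ..1.12.

Answer: pbcwkcl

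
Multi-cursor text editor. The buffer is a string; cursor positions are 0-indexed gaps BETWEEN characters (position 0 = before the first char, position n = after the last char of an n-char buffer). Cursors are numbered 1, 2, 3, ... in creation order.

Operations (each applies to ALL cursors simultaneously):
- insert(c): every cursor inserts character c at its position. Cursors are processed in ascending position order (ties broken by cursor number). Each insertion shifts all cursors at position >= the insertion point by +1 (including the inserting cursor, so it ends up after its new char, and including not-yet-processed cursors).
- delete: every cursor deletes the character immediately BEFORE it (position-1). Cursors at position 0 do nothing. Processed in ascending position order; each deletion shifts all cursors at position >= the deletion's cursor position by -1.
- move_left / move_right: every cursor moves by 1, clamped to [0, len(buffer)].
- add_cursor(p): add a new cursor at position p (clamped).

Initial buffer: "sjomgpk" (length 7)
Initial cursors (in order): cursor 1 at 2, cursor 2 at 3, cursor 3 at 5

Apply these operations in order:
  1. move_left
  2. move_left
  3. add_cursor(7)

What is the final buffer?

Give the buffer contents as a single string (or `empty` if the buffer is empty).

After op 1 (move_left): buffer="sjomgpk" (len 7), cursors c1@1 c2@2 c3@4, authorship .......
After op 2 (move_left): buffer="sjomgpk" (len 7), cursors c1@0 c2@1 c3@3, authorship .......
After op 3 (add_cursor(7)): buffer="sjomgpk" (len 7), cursors c1@0 c2@1 c3@3 c4@7, authorship .......

Answer: sjomgpk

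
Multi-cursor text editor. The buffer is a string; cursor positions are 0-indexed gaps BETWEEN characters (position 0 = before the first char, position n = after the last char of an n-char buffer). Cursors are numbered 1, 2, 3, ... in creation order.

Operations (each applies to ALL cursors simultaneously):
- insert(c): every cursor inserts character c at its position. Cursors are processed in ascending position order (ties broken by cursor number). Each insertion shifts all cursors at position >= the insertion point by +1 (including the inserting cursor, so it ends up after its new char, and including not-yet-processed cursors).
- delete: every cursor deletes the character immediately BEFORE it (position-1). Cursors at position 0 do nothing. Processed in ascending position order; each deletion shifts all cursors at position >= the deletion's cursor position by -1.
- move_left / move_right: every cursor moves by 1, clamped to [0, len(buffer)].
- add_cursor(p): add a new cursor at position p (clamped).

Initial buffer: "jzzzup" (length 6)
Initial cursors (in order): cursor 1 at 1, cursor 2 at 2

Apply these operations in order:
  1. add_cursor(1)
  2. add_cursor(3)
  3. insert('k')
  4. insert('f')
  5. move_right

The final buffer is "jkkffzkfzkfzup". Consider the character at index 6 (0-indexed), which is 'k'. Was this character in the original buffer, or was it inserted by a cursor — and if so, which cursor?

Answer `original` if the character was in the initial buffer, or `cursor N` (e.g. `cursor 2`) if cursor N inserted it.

Answer: cursor 2

Derivation:
After op 1 (add_cursor(1)): buffer="jzzzup" (len 6), cursors c1@1 c3@1 c2@2, authorship ......
After op 2 (add_cursor(3)): buffer="jzzzup" (len 6), cursors c1@1 c3@1 c2@2 c4@3, authorship ......
After op 3 (insert('k')): buffer="jkkzkzkzup" (len 10), cursors c1@3 c3@3 c2@5 c4@7, authorship .13.2.4...
After op 4 (insert('f')): buffer="jkkffzkfzkfzup" (len 14), cursors c1@5 c3@5 c2@8 c4@11, authorship .1313.22.44...
After op 5 (move_right): buffer="jkkffzkfzkfzup" (len 14), cursors c1@6 c3@6 c2@9 c4@12, authorship .1313.22.44...
Authorship (.=original, N=cursor N): . 1 3 1 3 . 2 2 . 4 4 . . .
Index 6: author = 2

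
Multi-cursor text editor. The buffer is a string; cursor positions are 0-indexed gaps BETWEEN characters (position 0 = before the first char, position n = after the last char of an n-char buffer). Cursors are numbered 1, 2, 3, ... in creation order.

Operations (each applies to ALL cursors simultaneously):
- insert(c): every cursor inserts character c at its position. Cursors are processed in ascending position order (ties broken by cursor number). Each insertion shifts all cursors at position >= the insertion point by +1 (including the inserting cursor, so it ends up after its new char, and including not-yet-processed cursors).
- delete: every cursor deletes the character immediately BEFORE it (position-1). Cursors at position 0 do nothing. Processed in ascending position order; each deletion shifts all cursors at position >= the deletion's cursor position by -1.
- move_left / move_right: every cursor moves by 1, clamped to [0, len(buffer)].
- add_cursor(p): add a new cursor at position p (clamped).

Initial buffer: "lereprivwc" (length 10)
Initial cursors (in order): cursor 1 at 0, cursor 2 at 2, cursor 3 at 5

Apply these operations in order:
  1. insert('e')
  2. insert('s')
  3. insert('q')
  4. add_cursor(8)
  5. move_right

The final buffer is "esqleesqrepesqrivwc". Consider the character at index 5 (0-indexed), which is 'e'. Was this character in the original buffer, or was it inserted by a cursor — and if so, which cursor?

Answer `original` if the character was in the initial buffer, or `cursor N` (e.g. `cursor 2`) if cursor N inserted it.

After op 1 (insert('e')): buffer="eleereperivwc" (len 13), cursors c1@1 c2@4 c3@8, authorship 1..2...3.....
After op 2 (insert('s')): buffer="esleesrepesrivwc" (len 16), cursors c1@2 c2@6 c3@11, authorship 11..22...33.....
After op 3 (insert('q')): buffer="esqleesqrepesqrivwc" (len 19), cursors c1@3 c2@8 c3@14, authorship 111..222...333.....
After op 4 (add_cursor(8)): buffer="esqleesqrepesqrivwc" (len 19), cursors c1@3 c2@8 c4@8 c3@14, authorship 111..222...333.....
After op 5 (move_right): buffer="esqleesqrepesqrivwc" (len 19), cursors c1@4 c2@9 c4@9 c3@15, authorship 111..222...333.....
Authorship (.=original, N=cursor N): 1 1 1 . . 2 2 2 . . . 3 3 3 . . . . .
Index 5: author = 2

Answer: cursor 2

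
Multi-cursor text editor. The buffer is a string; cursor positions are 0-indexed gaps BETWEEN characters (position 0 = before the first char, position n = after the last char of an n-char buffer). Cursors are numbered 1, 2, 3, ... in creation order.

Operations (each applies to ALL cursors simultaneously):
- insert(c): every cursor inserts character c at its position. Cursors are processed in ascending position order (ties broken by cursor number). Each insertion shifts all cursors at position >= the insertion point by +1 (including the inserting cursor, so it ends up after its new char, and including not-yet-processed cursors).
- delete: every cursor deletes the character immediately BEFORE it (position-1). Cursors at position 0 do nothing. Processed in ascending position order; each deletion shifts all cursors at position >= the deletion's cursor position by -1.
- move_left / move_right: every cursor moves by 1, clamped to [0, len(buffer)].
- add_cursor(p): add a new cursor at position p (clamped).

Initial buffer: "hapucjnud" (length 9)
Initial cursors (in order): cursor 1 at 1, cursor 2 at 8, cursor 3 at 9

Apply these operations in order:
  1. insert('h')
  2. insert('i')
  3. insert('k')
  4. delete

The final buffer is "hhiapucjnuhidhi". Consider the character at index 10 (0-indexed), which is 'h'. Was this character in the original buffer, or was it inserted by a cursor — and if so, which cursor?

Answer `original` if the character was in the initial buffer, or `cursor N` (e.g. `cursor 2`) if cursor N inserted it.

Answer: cursor 2

Derivation:
After op 1 (insert('h')): buffer="hhapucjnuhdh" (len 12), cursors c1@2 c2@10 c3@12, authorship .1.......2.3
After op 2 (insert('i')): buffer="hhiapucjnuhidhi" (len 15), cursors c1@3 c2@12 c3@15, authorship .11.......22.33
After op 3 (insert('k')): buffer="hhikapucjnuhikdhik" (len 18), cursors c1@4 c2@14 c3@18, authorship .111.......222.333
After op 4 (delete): buffer="hhiapucjnuhidhi" (len 15), cursors c1@3 c2@12 c3@15, authorship .11.......22.33
Authorship (.=original, N=cursor N): . 1 1 . . . . . . . 2 2 . 3 3
Index 10: author = 2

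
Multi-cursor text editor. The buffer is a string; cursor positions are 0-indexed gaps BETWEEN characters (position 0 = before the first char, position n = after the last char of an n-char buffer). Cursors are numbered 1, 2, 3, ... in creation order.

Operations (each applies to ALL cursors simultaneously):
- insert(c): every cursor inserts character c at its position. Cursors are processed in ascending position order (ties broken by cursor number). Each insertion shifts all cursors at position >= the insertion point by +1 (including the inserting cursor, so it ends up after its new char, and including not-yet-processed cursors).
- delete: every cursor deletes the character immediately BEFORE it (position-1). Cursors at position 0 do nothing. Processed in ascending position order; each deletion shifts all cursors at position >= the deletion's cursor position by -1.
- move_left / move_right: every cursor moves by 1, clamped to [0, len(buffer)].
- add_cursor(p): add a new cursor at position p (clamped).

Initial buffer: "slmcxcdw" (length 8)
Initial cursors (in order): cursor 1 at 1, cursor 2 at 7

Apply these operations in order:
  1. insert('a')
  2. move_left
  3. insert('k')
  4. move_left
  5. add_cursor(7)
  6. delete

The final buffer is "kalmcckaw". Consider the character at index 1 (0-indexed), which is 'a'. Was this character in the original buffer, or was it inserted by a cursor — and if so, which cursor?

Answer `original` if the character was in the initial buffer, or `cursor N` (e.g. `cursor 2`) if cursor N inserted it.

Answer: cursor 1

Derivation:
After op 1 (insert('a')): buffer="salmcxcdaw" (len 10), cursors c1@2 c2@9, authorship .1......2.
After op 2 (move_left): buffer="salmcxcdaw" (len 10), cursors c1@1 c2@8, authorship .1......2.
After op 3 (insert('k')): buffer="skalmcxcdkaw" (len 12), cursors c1@2 c2@10, authorship .11......22.
After op 4 (move_left): buffer="skalmcxcdkaw" (len 12), cursors c1@1 c2@9, authorship .11......22.
After op 5 (add_cursor(7)): buffer="skalmcxcdkaw" (len 12), cursors c1@1 c3@7 c2@9, authorship .11......22.
After op 6 (delete): buffer="kalmcckaw" (len 9), cursors c1@0 c3@5 c2@6, authorship 11....22.
Authorship (.=original, N=cursor N): 1 1 . . . . 2 2 .
Index 1: author = 1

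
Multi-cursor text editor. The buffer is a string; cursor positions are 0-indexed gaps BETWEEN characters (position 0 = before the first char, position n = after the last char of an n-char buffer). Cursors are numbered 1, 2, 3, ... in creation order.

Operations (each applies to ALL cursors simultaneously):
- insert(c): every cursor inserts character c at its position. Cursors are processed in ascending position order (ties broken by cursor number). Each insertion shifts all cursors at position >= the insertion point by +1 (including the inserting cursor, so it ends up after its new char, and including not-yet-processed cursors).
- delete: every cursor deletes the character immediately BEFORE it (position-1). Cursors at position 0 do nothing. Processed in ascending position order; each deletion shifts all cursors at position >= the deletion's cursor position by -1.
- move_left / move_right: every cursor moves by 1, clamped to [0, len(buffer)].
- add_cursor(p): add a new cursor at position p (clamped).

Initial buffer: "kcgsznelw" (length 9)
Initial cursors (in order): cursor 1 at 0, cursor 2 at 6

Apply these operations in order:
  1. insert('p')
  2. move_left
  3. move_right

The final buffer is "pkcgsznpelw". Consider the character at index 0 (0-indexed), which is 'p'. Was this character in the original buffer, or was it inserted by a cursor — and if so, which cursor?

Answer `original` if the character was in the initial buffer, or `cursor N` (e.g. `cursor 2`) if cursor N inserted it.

After op 1 (insert('p')): buffer="pkcgsznpelw" (len 11), cursors c1@1 c2@8, authorship 1......2...
After op 2 (move_left): buffer="pkcgsznpelw" (len 11), cursors c1@0 c2@7, authorship 1......2...
After op 3 (move_right): buffer="pkcgsznpelw" (len 11), cursors c1@1 c2@8, authorship 1......2...
Authorship (.=original, N=cursor N): 1 . . . . . . 2 . . .
Index 0: author = 1

Answer: cursor 1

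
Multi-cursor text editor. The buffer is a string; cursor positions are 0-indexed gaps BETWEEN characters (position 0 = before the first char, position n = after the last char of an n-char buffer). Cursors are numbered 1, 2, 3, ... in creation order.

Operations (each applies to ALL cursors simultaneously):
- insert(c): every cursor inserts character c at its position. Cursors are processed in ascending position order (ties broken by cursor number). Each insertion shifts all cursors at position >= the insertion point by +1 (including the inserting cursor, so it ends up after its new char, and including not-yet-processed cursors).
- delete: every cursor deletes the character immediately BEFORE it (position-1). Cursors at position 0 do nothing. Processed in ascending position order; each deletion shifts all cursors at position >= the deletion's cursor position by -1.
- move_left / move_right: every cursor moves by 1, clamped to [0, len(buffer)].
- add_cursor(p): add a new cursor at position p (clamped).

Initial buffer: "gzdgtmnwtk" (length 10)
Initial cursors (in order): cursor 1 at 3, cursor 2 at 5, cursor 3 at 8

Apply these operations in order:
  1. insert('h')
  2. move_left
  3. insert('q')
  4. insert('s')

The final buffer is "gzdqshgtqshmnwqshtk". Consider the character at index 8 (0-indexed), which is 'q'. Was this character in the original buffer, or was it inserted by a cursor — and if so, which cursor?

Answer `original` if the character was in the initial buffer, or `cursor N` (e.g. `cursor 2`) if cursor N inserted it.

After op 1 (insert('h')): buffer="gzdhgthmnwhtk" (len 13), cursors c1@4 c2@7 c3@11, authorship ...1..2...3..
After op 2 (move_left): buffer="gzdhgthmnwhtk" (len 13), cursors c1@3 c2@6 c3@10, authorship ...1..2...3..
After op 3 (insert('q')): buffer="gzdqhgtqhmnwqhtk" (len 16), cursors c1@4 c2@8 c3@13, authorship ...11..22...33..
After op 4 (insert('s')): buffer="gzdqshgtqshmnwqshtk" (len 19), cursors c1@5 c2@10 c3@16, authorship ...111..222...333..
Authorship (.=original, N=cursor N): . . . 1 1 1 . . 2 2 2 . . . 3 3 3 . .
Index 8: author = 2

Answer: cursor 2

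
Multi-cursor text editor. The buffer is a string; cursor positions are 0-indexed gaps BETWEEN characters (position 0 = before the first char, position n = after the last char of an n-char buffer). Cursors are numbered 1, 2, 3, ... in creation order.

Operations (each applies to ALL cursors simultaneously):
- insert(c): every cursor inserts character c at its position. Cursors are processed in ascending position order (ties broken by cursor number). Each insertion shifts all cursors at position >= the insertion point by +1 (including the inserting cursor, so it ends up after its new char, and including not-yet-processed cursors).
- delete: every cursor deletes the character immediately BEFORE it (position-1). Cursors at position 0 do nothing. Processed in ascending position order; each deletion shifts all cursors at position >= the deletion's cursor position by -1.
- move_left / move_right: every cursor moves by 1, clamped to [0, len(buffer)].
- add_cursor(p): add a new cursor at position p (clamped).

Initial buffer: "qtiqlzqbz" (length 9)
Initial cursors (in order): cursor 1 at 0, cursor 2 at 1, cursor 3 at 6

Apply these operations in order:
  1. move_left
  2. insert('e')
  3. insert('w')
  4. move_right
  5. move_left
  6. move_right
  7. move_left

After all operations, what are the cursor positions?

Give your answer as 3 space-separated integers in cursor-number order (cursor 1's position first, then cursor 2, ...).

After op 1 (move_left): buffer="qtiqlzqbz" (len 9), cursors c1@0 c2@0 c3@5, authorship .........
After op 2 (insert('e')): buffer="eeqtiqlezqbz" (len 12), cursors c1@2 c2@2 c3@8, authorship 12.....3....
After op 3 (insert('w')): buffer="eewwqtiqlewzqbz" (len 15), cursors c1@4 c2@4 c3@11, authorship 1212.....33....
After op 4 (move_right): buffer="eewwqtiqlewzqbz" (len 15), cursors c1@5 c2@5 c3@12, authorship 1212.....33....
After op 5 (move_left): buffer="eewwqtiqlewzqbz" (len 15), cursors c1@4 c2@4 c3@11, authorship 1212.....33....
After op 6 (move_right): buffer="eewwqtiqlewzqbz" (len 15), cursors c1@5 c2@5 c3@12, authorship 1212.....33....
After op 7 (move_left): buffer="eewwqtiqlewzqbz" (len 15), cursors c1@4 c2@4 c3@11, authorship 1212.....33....

Answer: 4 4 11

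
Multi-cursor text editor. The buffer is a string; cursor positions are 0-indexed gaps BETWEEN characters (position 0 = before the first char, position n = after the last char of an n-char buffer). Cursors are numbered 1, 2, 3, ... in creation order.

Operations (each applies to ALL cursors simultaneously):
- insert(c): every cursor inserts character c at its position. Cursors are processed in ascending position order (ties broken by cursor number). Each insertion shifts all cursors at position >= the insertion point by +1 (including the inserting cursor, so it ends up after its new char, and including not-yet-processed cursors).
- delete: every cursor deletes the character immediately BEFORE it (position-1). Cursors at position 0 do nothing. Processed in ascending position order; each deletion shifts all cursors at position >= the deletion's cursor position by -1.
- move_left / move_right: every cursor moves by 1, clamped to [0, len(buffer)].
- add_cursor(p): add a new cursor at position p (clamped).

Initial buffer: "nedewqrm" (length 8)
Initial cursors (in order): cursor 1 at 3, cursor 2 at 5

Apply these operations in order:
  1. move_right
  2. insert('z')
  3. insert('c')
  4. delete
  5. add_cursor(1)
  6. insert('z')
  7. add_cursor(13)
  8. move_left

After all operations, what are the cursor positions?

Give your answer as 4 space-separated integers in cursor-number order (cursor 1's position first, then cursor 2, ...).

Answer: 6 10 1 12

Derivation:
After op 1 (move_right): buffer="nedewqrm" (len 8), cursors c1@4 c2@6, authorship ........
After op 2 (insert('z')): buffer="nedezwqzrm" (len 10), cursors c1@5 c2@8, authorship ....1..2..
After op 3 (insert('c')): buffer="nedezcwqzcrm" (len 12), cursors c1@6 c2@10, authorship ....11..22..
After op 4 (delete): buffer="nedezwqzrm" (len 10), cursors c1@5 c2@8, authorship ....1..2..
After op 5 (add_cursor(1)): buffer="nedezwqzrm" (len 10), cursors c3@1 c1@5 c2@8, authorship ....1..2..
After op 6 (insert('z')): buffer="nzedezzwqzzrm" (len 13), cursors c3@2 c1@7 c2@11, authorship .3...11..22..
After op 7 (add_cursor(13)): buffer="nzedezzwqzzrm" (len 13), cursors c3@2 c1@7 c2@11 c4@13, authorship .3...11..22..
After op 8 (move_left): buffer="nzedezzwqzzrm" (len 13), cursors c3@1 c1@6 c2@10 c4@12, authorship .3...11..22..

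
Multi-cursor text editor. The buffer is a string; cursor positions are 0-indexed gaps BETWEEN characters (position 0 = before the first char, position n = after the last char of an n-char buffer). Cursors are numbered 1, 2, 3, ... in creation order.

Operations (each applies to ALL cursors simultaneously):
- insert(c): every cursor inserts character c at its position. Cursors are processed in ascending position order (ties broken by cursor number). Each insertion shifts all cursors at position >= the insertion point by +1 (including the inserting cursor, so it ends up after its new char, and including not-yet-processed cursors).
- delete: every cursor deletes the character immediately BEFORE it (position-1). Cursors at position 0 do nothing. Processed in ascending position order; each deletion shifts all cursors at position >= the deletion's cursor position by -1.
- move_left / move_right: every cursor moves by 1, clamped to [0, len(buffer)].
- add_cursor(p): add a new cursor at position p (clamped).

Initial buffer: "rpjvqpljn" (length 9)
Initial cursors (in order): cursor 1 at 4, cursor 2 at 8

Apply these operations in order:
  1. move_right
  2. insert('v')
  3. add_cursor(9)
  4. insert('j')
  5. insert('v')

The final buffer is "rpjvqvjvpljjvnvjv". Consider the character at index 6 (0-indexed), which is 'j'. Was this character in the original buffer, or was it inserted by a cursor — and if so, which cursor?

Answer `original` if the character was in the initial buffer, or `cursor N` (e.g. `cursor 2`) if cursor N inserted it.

Answer: cursor 1

Derivation:
After op 1 (move_right): buffer="rpjvqpljn" (len 9), cursors c1@5 c2@9, authorship .........
After op 2 (insert('v')): buffer="rpjvqvpljnv" (len 11), cursors c1@6 c2@11, authorship .....1....2
After op 3 (add_cursor(9)): buffer="rpjvqvpljnv" (len 11), cursors c1@6 c3@9 c2@11, authorship .....1....2
After op 4 (insert('j')): buffer="rpjvqvjpljjnvj" (len 14), cursors c1@7 c3@11 c2@14, authorship .....11...3.22
After op 5 (insert('v')): buffer="rpjvqvjvpljjvnvjv" (len 17), cursors c1@8 c3@13 c2@17, authorship .....111...33.222
Authorship (.=original, N=cursor N): . . . . . 1 1 1 . . . 3 3 . 2 2 2
Index 6: author = 1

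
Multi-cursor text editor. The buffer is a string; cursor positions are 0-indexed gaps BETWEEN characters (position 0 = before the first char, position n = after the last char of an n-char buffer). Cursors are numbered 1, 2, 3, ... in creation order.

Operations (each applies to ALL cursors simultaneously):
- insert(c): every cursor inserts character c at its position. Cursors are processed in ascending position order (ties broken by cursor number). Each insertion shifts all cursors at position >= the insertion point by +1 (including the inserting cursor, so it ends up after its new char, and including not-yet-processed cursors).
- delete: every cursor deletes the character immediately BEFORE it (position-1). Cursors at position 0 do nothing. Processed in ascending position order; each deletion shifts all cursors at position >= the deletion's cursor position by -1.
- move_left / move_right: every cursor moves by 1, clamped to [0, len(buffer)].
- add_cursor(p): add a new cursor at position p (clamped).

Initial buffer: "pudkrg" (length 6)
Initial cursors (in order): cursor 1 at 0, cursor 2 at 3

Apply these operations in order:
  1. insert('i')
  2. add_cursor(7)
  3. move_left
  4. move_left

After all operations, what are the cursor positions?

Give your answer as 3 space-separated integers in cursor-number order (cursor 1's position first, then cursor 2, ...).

Answer: 0 3 5

Derivation:
After op 1 (insert('i')): buffer="ipudikrg" (len 8), cursors c1@1 c2@5, authorship 1...2...
After op 2 (add_cursor(7)): buffer="ipudikrg" (len 8), cursors c1@1 c2@5 c3@7, authorship 1...2...
After op 3 (move_left): buffer="ipudikrg" (len 8), cursors c1@0 c2@4 c3@6, authorship 1...2...
After op 4 (move_left): buffer="ipudikrg" (len 8), cursors c1@0 c2@3 c3@5, authorship 1...2...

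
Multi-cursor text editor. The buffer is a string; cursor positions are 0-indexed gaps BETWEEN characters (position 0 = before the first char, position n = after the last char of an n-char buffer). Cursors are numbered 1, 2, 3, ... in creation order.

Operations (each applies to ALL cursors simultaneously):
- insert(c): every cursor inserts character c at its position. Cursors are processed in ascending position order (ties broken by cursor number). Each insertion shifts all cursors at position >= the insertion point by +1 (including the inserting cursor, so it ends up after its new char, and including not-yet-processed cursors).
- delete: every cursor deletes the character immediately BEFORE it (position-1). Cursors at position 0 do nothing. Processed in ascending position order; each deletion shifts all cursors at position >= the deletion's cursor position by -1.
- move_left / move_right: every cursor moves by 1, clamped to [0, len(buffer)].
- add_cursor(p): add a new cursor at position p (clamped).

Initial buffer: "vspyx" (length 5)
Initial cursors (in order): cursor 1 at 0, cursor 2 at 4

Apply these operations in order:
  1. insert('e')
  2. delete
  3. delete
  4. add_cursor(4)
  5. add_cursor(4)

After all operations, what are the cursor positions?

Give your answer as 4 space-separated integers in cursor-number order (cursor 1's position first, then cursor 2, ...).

Answer: 0 3 4 4

Derivation:
After op 1 (insert('e')): buffer="evspyex" (len 7), cursors c1@1 c2@6, authorship 1....2.
After op 2 (delete): buffer="vspyx" (len 5), cursors c1@0 c2@4, authorship .....
After op 3 (delete): buffer="vspx" (len 4), cursors c1@0 c2@3, authorship ....
After op 4 (add_cursor(4)): buffer="vspx" (len 4), cursors c1@0 c2@3 c3@4, authorship ....
After op 5 (add_cursor(4)): buffer="vspx" (len 4), cursors c1@0 c2@3 c3@4 c4@4, authorship ....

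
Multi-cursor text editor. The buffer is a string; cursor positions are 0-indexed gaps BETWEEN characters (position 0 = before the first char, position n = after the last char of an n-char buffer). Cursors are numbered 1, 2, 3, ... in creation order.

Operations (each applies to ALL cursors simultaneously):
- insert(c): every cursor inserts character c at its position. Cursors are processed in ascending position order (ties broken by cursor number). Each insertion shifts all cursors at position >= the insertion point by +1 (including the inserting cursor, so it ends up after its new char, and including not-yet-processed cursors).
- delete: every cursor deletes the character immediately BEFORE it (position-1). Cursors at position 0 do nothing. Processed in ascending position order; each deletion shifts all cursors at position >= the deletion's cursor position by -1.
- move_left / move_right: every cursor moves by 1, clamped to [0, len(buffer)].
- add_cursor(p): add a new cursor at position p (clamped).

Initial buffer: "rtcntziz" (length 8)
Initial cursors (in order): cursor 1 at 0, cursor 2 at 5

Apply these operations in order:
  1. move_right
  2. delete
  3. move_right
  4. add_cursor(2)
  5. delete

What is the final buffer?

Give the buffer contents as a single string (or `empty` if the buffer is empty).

After op 1 (move_right): buffer="rtcntziz" (len 8), cursors c1@1 c2@6, authorship ........
After op 2 (delete): buffer="tcntiz" (len 6), cursors c1@0 c2@4, authorship ......
After op 3 (move_right): buffer="tcntiz" (len 6), cursors c1@1 c2@5, authorship ......
After op 4 (add_cursor(2)): buffer="tcntiz" (len 6), cursors c1@1 c3@2 c2@5, authorship ......
After op 5 (delete): buffer="ntz" (len 3), cursors c1@0 c3@0 c2@2, authorship ...

Answer: ntz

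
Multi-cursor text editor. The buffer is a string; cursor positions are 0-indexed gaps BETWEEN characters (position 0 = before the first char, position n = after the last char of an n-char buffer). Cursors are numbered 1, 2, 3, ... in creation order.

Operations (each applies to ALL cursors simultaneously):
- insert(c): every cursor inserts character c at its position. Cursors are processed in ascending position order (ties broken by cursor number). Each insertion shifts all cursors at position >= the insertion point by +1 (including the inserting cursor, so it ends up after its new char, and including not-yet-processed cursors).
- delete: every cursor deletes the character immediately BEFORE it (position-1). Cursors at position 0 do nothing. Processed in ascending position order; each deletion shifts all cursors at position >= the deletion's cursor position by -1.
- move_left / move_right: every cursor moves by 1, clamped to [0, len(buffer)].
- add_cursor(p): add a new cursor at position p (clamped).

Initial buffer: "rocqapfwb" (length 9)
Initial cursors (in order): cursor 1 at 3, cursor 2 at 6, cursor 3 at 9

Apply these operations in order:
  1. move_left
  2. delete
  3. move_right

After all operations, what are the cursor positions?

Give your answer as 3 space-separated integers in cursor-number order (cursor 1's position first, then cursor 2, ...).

Answer: 2 4 6

Derivation:
After op 1 (move_left): buffer="rocqapfwb" (len 9), cursors c1@2 c2@5 c3@8, authorship .........
After op 2 (delete): buffer="rcqpfb" (len 6), cursors c1@1 c2@3 c3@5, authorship ......
After op 3 (move_right): buffer="rcqpfb" (len 6), cursors c1@2 c2@4 c3@6, authorship ......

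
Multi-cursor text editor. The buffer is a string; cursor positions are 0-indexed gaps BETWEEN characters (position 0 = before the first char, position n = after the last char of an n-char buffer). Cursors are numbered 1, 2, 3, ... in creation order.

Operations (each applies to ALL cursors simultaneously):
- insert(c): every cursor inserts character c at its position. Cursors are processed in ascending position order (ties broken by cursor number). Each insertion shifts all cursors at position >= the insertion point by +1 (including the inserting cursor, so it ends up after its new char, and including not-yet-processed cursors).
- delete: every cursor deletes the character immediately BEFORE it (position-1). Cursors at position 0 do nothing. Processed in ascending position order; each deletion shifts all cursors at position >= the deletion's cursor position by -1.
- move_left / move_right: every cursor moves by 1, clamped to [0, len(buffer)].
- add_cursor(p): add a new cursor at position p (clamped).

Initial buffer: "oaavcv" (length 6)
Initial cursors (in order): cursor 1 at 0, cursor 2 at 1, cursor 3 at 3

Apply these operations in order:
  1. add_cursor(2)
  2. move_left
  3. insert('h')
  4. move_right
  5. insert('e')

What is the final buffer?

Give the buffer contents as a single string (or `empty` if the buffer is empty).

Answer: hhoeehaehaevcv

Derivation:
After op 1 (add_cursor(2)): buffer="oaavcv" (len 6), cursors c1@0 c2@1 c4@2 c3@3, authorship ......
After op 2 (move_left): buffer="oaavcv" (len 6), cursors c1@0 c2@0 c4@1 c3@2, authorship ......
After op 3 (insert('h')): buffer="hhohahavcv" (len 10), cursors c1@2 c2@2 c4@4 c3@6, authorship 12.4.3....
After op 4 (move_right): buffer="hhohahavcv" (len 10), cursors c1@3 c2@3 c4@5 c3@7, authorship 12.4.3....
After op 5 (insert('e')): buffer="hhoeehaehaevcv" (len 14), cursors c1@5 c2@5 c4@8 c3@11, authorship 12.124.43.3...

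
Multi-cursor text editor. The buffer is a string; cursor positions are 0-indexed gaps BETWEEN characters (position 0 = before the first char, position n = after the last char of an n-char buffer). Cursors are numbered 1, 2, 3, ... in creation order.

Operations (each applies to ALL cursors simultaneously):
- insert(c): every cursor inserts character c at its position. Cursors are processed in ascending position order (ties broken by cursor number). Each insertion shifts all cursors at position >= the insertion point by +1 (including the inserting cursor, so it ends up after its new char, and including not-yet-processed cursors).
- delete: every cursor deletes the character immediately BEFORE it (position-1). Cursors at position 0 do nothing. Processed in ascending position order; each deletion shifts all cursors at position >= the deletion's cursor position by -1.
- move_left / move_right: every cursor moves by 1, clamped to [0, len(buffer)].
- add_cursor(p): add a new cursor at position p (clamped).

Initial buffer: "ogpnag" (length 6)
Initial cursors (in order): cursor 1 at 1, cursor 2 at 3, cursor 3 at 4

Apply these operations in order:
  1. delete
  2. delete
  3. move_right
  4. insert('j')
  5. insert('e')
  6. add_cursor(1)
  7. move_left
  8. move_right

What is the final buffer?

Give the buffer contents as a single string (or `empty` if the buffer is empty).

After op 1 (delete): buffer="gag" (len 3), cursors c1@0 c2@1 c3@1, authorship ...
After op 2 (delete): buffer="ag" (len 2), cursors c1@0 c2@0 c3@0, authorship ..
After op 3 (move_right): buffer="ag" (len 2), cursors c1@1 c2@1 c3@1, authorship ..
After op 4 (insert('j')): buffer="ajjjg" (len 5), cursors c1@4 c2@4 c3@4, authorship .123.
After op 5 (insert('e')): buffer="ajjjeeeg" (len 8), cursors c1@7 c2@7 c3@7, authorship .123123.
After op 6 (add_cursor(1)): buffer="ajjjeeeg" (len 8), cursors c4@1 c1@7 c2@7 c3@7, authorship .123123.
After op 7 (move_left): buffer="ajjjeeeg" (len 8), cursors c4@0 c1@6 c2@6 c3@6, authorship .123123.
After op 8 (move_right): buffer="ajjjeeeg" (len 8), cursors c4@1 c1@7 c2@7 c3@7, authorship .123123.

Answer: ajjjeeeg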